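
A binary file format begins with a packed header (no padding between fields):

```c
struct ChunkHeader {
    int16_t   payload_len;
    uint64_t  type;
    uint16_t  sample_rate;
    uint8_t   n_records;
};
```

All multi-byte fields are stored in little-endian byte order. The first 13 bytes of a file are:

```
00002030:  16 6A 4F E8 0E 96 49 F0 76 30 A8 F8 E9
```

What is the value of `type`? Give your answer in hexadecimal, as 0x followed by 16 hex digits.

0x3076F049960EE84F

`type` follows `payload_len` (2 bytes), so it starts at byte offset 2 and occupies 8 bytes.
Bytes at offsets 2..9: 4F E8 0E 96 49 F0 76 30.
Little-endian stores the least-significant byte at the lowest address.
Reassemble most-significant byte first: 30 76 F0 49 96 0E E8 4F → 0x3076F049960EE84F.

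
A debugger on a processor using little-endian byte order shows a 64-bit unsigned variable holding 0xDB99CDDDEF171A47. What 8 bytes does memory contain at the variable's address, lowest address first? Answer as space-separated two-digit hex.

Split into bytes (most-significant first): DB 99 CD DD EF 17 1A 47.
In little-endian order the low byte comes first in memory.
So at ascending addresses the bytes are 47 1A 17 EF DD CD 99 DB.

47 1A 17 EF DD CD 99 DB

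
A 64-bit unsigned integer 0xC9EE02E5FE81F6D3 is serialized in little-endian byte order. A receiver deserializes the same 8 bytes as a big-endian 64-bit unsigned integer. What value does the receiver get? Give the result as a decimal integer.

15273538118037466825

Stored little-endian, the bytes at ascending addresses are D3 F6 81 FE E5 02 EE C9.
Read back as big-endian, the last byte is least significant, giving 0xD3F681FEE502EEC9.
0xD3F681FEE502EEC9 = 15273538118037466825.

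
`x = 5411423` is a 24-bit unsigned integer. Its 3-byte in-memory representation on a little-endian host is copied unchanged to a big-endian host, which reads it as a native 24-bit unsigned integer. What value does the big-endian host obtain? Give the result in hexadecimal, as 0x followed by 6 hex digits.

5411423 in 24-bit hexadecimal is 0x52925F.
Stored little-endian, the bytes at ascending addresses are 5F 92 52.
Read back as big-endian, the last byte is least significant, giving 0x5F9252.

0x5F9252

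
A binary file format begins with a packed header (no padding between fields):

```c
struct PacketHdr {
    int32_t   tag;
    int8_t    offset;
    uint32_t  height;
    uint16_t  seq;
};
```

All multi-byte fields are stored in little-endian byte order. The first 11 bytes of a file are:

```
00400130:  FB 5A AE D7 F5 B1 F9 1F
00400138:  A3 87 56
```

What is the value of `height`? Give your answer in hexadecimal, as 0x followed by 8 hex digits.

0xA31FF9B1

`height` follows `tag` (4 B), `offset` (1 B), so it starts at offset 4 + 1 = 5 and occupies 4 bytes.
Bytes at offsets 5..8: B1 F9 1F A3.
Little-endian stores the least-significant byte at the lowest address.
Reassemble most-significant byte first: A3 1F F9 B1 → 0xA31FF9B1.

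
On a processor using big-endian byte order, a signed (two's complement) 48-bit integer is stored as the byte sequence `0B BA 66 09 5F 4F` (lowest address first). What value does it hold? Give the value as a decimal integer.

Big-endian stores the most-significant byte at the lowest address.
The bytes are already most-significant first: 0x0BBA66095F4F.
0x0BBA66095F4F = 12895203712847.

12895203712847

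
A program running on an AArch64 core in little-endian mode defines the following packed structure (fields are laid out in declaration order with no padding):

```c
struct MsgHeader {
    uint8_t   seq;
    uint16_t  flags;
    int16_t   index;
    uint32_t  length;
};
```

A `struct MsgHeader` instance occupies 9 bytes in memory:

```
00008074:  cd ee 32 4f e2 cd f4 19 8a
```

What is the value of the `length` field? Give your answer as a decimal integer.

`length` follows `seq` (1 B), `flags` (2 B), `index` (2 B), so it starts at offset 1 + 2 + 2 = 5 and occupies 4 bytes.
Bytes at offsets 5..8: CD F4 19 8A.
Little-endian stores the least-significant byte at the lowest address.
Reassemble most-significant byte first: 8A 19 F4 CD → 0x8A19F4CD.
0x8A19F4CD = 2316956877.

2316956877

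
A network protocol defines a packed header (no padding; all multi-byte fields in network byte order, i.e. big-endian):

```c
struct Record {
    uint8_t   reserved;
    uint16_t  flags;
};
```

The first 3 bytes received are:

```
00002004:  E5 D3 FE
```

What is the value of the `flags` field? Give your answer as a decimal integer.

`flags` follows `reserved` (1 byte), so it starts at byte offset 1 and occupies 2 bytes.
Bytes at offsets 1..2: D3 FE.
Big-endian stores the most-significant byte at the lowest address.
The bytes are already most-significant first: 0xD3FE.
0xD3FE = 54270.

54270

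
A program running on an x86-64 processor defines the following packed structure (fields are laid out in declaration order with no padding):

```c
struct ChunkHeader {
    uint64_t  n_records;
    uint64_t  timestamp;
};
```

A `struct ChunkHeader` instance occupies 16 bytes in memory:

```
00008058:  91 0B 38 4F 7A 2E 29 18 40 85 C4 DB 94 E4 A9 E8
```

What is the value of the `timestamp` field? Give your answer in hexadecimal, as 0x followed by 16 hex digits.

0xE8A9E494DBC48540

`timestamp` follows `n_records` (8 bytes), so it starts at byte offset 8 and occupies 8 bytes.
Bytes at offsets 8..15: 40 85 C4 DB 94 E4 A9 E8.
Little-endian: lowest address holds the least-significant byte.
Reassemble most-significant byte first: E8 A9 E4 94 DB C4 85 40 → 0xE8A9E494DBC48540.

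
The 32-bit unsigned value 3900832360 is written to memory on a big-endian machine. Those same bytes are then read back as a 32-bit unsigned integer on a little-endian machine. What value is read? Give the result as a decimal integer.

1761247720

3900832360 in 32-bit hexadecimal is 0xE881FA68.
Stored big-endian, the bytes at ascending addresses are E8 81 FA 68.
Read back as little-endian, the first byte is least significant, giving 0x68FA81E8.
0x68FA81E8 = 1761247720.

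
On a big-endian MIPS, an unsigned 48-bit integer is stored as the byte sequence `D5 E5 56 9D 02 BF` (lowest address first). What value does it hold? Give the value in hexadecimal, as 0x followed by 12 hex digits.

0xD5E5569D02BF

Big-endian: lowest address holds the most-significant byte.
The bytes are already most-significant first: 0xD5E5569D02BF.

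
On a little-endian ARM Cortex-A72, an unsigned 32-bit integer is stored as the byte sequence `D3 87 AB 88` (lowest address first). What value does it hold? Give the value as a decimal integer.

In little-endian order the low byte comes first in memory.
Reassemble most-significant byte first: 88 AB 87 D3 → 0x88AB87D3.
0x88AB87D3 = 2292942803.

2292942803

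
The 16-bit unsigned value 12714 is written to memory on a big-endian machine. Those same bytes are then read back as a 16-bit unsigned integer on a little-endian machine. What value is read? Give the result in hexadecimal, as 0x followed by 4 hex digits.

12714 in 16-bit hexadecimal is 0x31AA.
Stored big-endian, the bytes at ascending addresses are 31 AA.
Read back as little-endian, the first byte is least significant, giving 0xAA31.

0xAA31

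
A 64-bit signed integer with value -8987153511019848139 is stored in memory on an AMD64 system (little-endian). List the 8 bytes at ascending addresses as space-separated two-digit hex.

35 DE C1 69 7F 37 47 83

Two's complement of -8987153511019848139 in 64 bits: 8987153511019848139 = 0x7CB8C880963E21CB; invert → 0x8347377F69C1DE34; add 1 → 0x8347377F69C1DE35.
Split into bytes (most-significant first): 83 47 37 7F 69 C1 DE 35.
Little-endian: lowest address holds the least-significant byte.
So at ascending addresses the bytes are 35 DE C1 69 7F 37 47 83.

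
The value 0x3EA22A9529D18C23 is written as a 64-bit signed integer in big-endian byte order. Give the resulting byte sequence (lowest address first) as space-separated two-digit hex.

Split into bytes (most-significant first): 3E A2 2A 95 29 D1 8C 23.
In big-endian order the high byte comes first in memory.
So the memory order matches the most-significant-first order: 3E A2 2A 95 29 D1 8C 23.

3E A2 2A 95 29 D1 8C 23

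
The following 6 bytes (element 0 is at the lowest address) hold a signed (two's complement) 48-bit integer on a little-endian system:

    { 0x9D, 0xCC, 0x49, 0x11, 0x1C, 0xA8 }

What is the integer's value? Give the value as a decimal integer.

Little-endian stores the least-significant byte at the lowest address.
Reassemble most-significant byte first: A8 1C 11 49 CC 9D → 0xA81C1149CC9D.
Top bit is set, so as a signed 48-bit value this is 0xA81C1149CC9D − 2^48 = -96636474110819.

-96636474110819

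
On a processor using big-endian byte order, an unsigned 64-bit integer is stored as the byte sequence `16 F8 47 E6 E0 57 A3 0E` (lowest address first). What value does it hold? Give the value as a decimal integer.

Big-endian stores the most-significant byte at the lowest address.
The bytes are already most-significant first: 0x16F847E6E057A30E.
0x16F847E6E057A30E = 1655151919990547214.

1655151919990547214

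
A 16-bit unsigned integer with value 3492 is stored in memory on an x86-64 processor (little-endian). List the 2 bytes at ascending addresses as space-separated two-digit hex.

A4 0D

3492 in hexadecimal, padded to 16 bits, is 0x0DA4.
Split into bytes (most-significant first): 0D A4.
In little-endian order the low byte comes first in memory.
So at ascending addresses the bytes are A4 0D.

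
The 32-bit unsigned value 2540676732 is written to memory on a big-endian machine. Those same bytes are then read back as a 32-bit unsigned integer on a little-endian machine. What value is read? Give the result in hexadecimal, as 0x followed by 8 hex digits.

0x7CA66F97

2540676732 in 32-bit hexadecimal is 0x976FA67C.
Stored big-endian, the bytes at ascending addresses are 97 6F A6 7C.
Read back as little-endian, the first byte is least significant, giving 0x7CA66F97.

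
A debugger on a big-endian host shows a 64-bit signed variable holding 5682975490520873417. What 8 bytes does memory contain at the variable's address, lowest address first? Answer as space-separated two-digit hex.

4E DD FC 19 53 BF 79 C9

5682975490520873417 in hexadecimal, padded to 64 bits, is 0x4EDDFC1953BF79C9.
Split into bytes (most-significant first): 4E DD FC 19 53 BF 79 C9.
In big-endian order the high byte comes first in memory.
So the memory order matches the most-significant-first order: 4E DD FC 19 53 BF 79 C9.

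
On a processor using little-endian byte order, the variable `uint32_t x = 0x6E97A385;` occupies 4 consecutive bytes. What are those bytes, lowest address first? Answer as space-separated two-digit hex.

85 A3 97 6E

Split into bytes (most-significant first): 6E 97 A3 85.
Little-endian stores the least-significant byte at the lowest address.
So at ascending addresses the bytes are 85 A3 97 6E.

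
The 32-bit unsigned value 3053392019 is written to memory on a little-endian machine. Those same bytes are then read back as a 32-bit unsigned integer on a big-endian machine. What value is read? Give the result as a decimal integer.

3053392019 in 32-bit hexadecimal is 0xB5FF1093.
Stored little-endian, the bytes at ascending addresses are 93 10 FF B5.
Read back as big-endian, the last byte is least significant, giving 0x9310FFB5.
0x9310FFB5 = 2467364789.

2467364789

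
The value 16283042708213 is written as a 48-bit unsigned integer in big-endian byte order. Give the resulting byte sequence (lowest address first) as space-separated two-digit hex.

16283042708213 in hexadecimal, padded to 48 bits, is 0x0ECF30F9FAF5.
Split into bytes (most-significant first): 0E CF 30 F9 FA F5.
Big-endian stores the most-significant byte at the lowest address.
So the memory order matches the most-significant-first order: 0E CF 30 F9 FA F5.

0E CF 30 F9 FA F5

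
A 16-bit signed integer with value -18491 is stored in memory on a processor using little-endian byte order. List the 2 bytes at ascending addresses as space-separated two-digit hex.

Two's complement of -18491 in 16 bits: 18491 = 0x483B; invert → 0xB7C4; add 1 → 0xB7C5.
Split into bytes (most-significant first): B7 C5.
Little-endian: lowest address holds the least-significant byte.
So at ascending addresses the bytes are C5 B7.

C5 B7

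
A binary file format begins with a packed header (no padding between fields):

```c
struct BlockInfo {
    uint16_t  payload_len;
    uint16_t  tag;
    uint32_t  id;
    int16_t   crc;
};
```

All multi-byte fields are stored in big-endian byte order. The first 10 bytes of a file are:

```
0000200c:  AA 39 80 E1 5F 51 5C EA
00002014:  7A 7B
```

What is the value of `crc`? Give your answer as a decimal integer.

31355

`crc` follows `payload_len` (2 B), `tag` (2 B), `id` (4 B), so it starts at offset 2 + 2 + 4 = 8 and occupies 2 bytes.
Bytes at offsets 8..9: 7A 7B.
Big-endian: lowest address holds the most-significant byte.
The bytes are already most-significant first: 0x7A7B.
0x7A7B = 31355.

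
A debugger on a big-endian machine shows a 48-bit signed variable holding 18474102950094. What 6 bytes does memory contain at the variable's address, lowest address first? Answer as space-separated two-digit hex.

10 CD 56 58 08 CE

18474102950094 in hexadecimal, padded to 48 bits, is 0x10CD565808CE.
Split into bytes (most-significant first): 10 CD 56 58 08 CE.
Big-endian: lowest address holds the most-significant byte.
So the memory order matches the most-significant-first order: 10 CD 56 58 08 CE.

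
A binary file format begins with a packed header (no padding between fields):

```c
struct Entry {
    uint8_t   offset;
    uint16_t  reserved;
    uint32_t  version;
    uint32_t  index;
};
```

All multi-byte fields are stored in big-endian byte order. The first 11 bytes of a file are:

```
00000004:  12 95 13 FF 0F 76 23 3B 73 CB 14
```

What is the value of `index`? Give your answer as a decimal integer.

`index` follows `offset` (1 B), `reserved` (2 B), `version` (4 B), so it starts at offset 1 + 2 + 4 = 7 and occupies 4 bytes.
Bytes at offsets 7..10: 3B 73 CB 14.
Big-endian: lowest address holds the most-significant byte.
The bytes are already most-significant first: 0x3B73CB14.
0x3B73CB14 = 997444372.

997444372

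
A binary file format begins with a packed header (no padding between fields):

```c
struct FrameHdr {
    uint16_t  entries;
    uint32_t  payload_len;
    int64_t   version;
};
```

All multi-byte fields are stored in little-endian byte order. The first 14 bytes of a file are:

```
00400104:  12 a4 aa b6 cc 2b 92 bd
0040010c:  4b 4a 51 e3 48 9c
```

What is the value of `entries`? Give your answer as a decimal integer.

`entries` is the first field, at byte offset 0, occupying 2 bytes.
Bytes at offsets 0..1: 12 A4.
In little-endian order the low byte comes first in memory.
Reassemble most-significant byte first: A4 12 → 0xA412.
0xA412 = 42002.

42002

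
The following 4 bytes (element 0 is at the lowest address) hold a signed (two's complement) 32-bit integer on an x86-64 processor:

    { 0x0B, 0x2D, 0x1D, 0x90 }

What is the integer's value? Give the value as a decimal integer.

In little-endian order the low byte comes first in memory.
Reassemble most-significant byte first: 90 1D 2D 0B → 0x901D2D0B.
Top bit is set, so as a signed 32-bit value this is 0x901D2D0B − 2^32 = -1877136117.

-1877136117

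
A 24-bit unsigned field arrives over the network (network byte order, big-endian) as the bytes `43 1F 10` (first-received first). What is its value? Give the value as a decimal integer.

4398864

In big-endian order the high byte comes first in memory.
The bytes are already most-significant first: 0x431F10.
0x431F10 = 4398864.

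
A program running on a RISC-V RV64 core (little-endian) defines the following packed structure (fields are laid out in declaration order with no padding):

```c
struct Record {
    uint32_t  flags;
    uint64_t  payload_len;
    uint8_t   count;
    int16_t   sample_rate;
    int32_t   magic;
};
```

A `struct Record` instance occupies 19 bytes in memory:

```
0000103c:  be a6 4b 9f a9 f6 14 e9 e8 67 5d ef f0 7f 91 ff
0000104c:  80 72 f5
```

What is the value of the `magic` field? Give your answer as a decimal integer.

`magic` follows `flags` (4 B), `payload_len` (8 B), `count` (1 B), `sample_rate` (2 B), so it starts at offset 4 + 8 + 1 + 2 = 15 and occupies 4 bytes.
Bytes at offsets 15..18: FF 80 72 F5.
Little-endian stores the least-significant byte at the lowest address.
Reassemble most-significant byte first: F5 72 80 FF → 0xF57280FF.
Top bit is set, so as a signed 32-bit value this is 0xF57280FF − 2^32 = -177045249.

-177045249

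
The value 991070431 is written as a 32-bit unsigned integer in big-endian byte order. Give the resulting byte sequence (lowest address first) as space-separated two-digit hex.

991070431 in hexadecimal, padded to 32 bits, is 0x3B1288DF.
Split into bytes (most-significant first): 3B 12 88 DF.
Big-endian stores the most-significant byte at the lowest address.
So the memory order matches the most-significant-first order: 3B 12 88 DF.

3B 12 88 DF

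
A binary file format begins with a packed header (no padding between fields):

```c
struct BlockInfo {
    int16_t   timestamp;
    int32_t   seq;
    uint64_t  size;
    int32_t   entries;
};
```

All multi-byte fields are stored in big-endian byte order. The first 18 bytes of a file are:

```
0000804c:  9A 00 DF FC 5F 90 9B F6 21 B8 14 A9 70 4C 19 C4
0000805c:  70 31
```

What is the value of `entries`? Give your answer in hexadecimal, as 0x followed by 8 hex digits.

`entries` follows `timestamp` (2 B), `seq` (4 B), `size` (8 B), so it starts at offset 2 + 4 + 8 = 14 and occupies 4 bytes.
Bytes at offsets 14..17: 19 C4 70 31.
Big-endian stores the most-significant byte at the lowest address.
The bytes are already most-significant first: 0x19C47031.

0x19C47031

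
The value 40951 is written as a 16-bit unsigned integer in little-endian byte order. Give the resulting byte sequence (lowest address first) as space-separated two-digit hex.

40951 in hexadecimal, padded to 16 bits, is 0x9FF7.
Split into bytes (most-significant first): 9F F7.
Little-endian stores the least-significant byte at the lowest address.
So at ascending addresses the bytes are F7 9F.

F7 9F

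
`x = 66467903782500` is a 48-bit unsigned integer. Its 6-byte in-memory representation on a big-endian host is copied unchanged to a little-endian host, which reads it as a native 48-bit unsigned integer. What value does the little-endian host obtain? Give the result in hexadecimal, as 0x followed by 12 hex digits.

0x643ECBC3733C

66467903782500 in 48-bit hexadecimal is 0x3C73C3CB3E64.
Stored big-endian, the bytes at ascending addresses are 3C 73 C3 CB 3E 64.
Read back as little-endian, the first byte is least significant, giving 0x643ECBC3733C.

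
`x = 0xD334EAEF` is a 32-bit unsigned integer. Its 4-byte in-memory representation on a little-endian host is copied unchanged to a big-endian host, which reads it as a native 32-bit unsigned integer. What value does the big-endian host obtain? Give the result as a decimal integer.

4025103571

Stored little-endian, the bytes at ascending addresses are EF EA 34 D3.
Read back as big-endian, the last byte is least significant, giving 0xEFEA34D3.
0xEFEA34D3 = 4025103571.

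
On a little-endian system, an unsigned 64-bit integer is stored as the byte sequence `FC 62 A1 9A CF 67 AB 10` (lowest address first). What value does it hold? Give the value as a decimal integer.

Little-endian stores the least-significant byte at the lowest address.
Reassemble most-significant byte first: 10 AB 67 CF 9A A1 62 FC → 0x10AB67CF9AA162FC.
0x10AB67CF9AA162FC = 1201167866974528252.

1201167866974528252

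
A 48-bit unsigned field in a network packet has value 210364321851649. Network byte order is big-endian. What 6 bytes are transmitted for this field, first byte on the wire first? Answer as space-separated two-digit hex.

210364321851649 in hexadecimal, padded to 48 bits, is 0xBF5342AD6901.
Split into bytes (most-significant first): BF 53 42 AD 69 01.
Big-endian: lowest address holds the most-significant byte.
So the memory order matches the most-significant-first order: BF 53 42 AD 69 01.

BF 53 42 AD 69 01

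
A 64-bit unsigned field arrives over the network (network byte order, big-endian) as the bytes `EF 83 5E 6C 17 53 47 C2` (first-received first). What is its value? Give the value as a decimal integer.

17258742015354685378

Big-endian stores the most-significant byte at the lowest address.
The bytes are already most-significant first: 0xEF835E6C175347C2.
0xEF835E6C175347C2 = 17258742015354685378.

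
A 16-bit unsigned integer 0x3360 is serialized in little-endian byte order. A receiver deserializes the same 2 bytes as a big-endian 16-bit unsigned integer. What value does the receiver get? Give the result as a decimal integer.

24627

Stored little-endian, the bytes at ascending addresses are 60 33.
Read back as big-endian, the last byte is least significant, giving 0x6033.
0x6033 = 24627.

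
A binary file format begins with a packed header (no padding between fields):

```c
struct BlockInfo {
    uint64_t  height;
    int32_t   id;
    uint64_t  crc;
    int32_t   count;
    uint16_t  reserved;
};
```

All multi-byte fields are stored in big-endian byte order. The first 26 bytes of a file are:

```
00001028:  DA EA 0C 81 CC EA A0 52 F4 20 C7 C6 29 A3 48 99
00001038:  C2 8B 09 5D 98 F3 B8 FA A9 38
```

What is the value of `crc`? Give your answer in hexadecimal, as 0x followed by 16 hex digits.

`crc` follows `height` (8 B), `id` (4 B), so it starts at offset 8 + 4 = 12 and occupies 8 bytes.
Bytes at offsets 12..19: 29 A3 48 99 C2 8B 09 5D.
Big-endian stores the most-significant byte at the lowest address.
The bytes are already most-significant first: 0x29A34899C28B095D.

0x29A34899C28B095D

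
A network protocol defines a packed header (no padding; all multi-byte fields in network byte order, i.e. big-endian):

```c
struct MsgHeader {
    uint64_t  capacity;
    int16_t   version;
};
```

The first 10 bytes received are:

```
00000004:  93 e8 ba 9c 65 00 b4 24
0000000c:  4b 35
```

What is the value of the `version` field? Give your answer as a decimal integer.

19253

`version` follows `capacity` (8 bytes), so it starts at byte offset 8 and occupies 2 bytes.
Bytes at offsets 8..9: 4B 35.
Big-endian: lowest address holds the most-significant byte.
The bytes are already most-significant first: 0x4B35.
0x4B35 = 19253.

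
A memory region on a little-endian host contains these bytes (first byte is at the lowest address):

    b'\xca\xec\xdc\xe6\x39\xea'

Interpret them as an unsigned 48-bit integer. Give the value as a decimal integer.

257534407273674

Little-endian: lowest address holds the least-significant byte.
Reassemble most-significant byte first: EA 39 E6 DC EC CA → 0xEA39E6DCECCA.
0xEA39E6DCECCA = 257534407273674.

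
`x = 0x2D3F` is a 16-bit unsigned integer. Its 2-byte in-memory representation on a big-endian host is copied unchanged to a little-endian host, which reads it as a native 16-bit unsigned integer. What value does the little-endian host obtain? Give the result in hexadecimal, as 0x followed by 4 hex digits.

Stored big-endian, the bytes at ascending addresses are 2D 3F.
Read back as little-endian, the first byte is least significant, giving 0x3F2D.

0x3F2D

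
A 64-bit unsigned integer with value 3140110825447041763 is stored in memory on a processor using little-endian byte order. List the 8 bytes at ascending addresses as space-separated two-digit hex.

3140110825447041763 in hexadecimal, padded to 64 bits, is 0x2B93EA28A2212AE3.
Split into bytes (most-significant first): 2B 93 EA 28 A2 21 2A E3.
Little-endian stores the least-significant byte at the lowest address.
So at ascending addresses the bytes are E3 2A 21 A2 28 EA 93 2B.

E3 2A 21 A2 28 EA 93 2B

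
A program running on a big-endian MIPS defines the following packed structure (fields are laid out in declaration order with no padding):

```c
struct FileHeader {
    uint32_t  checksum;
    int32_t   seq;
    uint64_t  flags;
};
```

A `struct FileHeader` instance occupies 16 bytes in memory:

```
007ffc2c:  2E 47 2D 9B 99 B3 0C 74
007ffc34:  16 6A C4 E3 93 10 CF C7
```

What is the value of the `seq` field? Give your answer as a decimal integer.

-1716319116

`seq` follows `checksum` (4 bytes), so it starts at byte offset 4 and occupies 4 bytes.
Bytes at offsets 4..7: 99 B3 0C 74.
Big-endian: lowest address holds the most-significant byte.
The bytes are already most-significant first: 0x99B30C74.
Top bit is set, so as a signed 32-bit value this is 0x99B30C74 − 2^32 = -1716319116.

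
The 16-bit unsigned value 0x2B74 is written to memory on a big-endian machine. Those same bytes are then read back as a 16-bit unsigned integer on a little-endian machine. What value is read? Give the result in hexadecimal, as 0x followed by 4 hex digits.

0x742B

Stored big-endian, the bytes at ascending addresses are 2B 74.
Read back as little-endian, the first byte is least significant, giving 0x742B.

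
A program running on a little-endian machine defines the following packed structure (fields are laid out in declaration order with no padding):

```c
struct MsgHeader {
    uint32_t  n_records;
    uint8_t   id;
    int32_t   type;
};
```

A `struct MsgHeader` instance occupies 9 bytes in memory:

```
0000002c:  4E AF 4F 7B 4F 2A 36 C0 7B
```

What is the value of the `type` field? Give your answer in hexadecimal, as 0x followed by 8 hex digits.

`type` follows `n_records` (4 B), `id` (1 B), so it starts at offset 4 + 1 = 5 and occupies 4 bytes.
Bytes at offsets 5..8: 2A 36 C0 7B.
Little-endian stores the least-significant byte at the lowest address.
Reassemble most-significant byte first: 7B C0 36 2A → 0x7BC0362A.

0x7BC0362A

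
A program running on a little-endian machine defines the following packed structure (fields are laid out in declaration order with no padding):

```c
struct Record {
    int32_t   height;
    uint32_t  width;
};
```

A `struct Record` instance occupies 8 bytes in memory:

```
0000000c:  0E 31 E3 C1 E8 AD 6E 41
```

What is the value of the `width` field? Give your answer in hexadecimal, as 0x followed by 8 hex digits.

0x416EADE8

`width` follows `height` (4 bytes), so it starts at byte offset 4 and occupies 4 bytes.
Bytes at offsets 4..7: E8 AD 6E 41.
Little-endian: lowest address holds the least-significant byte.
Reassemble most-significant byte first: 41 6E AD E8 → 0x416EADE8.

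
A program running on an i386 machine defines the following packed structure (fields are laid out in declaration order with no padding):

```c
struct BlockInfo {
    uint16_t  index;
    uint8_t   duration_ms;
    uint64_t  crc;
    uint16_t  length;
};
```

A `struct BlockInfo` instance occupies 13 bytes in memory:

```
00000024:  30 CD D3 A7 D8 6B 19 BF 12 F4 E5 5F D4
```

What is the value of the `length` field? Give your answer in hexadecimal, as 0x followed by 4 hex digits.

0xD45F

`length` follows `index` (2 B), `duration_ms` (1 B), `crc` (8 B), so it starts at offset 2 + 1 + 8 = 11 and occupies 2 bytes.
Bytes at offsets 11..12: 5F D4.
Little-endian: lowest address holds the least-significant byte.
Reassemble most-significant byte first: D4 5F → 0xD45F.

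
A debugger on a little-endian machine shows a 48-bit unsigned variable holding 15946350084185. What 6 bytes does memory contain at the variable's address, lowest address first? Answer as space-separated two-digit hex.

59 40 88 CC 80 0E

15946350084185 in hexadecimal, padded to 48 bits, is 0x0E80CC884059.
Split into bytes (most-significant first): 0E 80 CC 88 40 59.
Little-endian: lowest address holds the least-significant byte.
So at ascending addresses the bytes are 59 40 88 CC 80 0E.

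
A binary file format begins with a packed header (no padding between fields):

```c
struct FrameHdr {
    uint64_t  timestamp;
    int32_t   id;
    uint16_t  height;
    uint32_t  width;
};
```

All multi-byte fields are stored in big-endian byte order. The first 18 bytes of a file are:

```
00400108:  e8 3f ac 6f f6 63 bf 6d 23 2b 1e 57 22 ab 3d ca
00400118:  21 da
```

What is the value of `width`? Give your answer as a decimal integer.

`width` follows `timestamp` (8 B), `id` (4 B), `height` (2 B), so it starts at offset 8 + 4 + 2 = 14 and occupies 4 bytes.
Bytes at offsets 14..17: 3D CA 21 DA.
Big-endian: lowest address holds the most-significant byte.
The bytes are already most-significant first: 0x3DCA21DA.
0x3DCA21DA = 1036657114.

1036657114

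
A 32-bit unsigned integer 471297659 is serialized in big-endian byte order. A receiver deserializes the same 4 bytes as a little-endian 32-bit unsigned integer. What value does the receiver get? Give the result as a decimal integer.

471297659 in 32-bit hexadecimal is 0x1C176E7B.
Stored big-endian, the bytes at ascending addresses are 1C 17 6E 7B.
Read back as little-endian, the first byte is least significant, giving 0x7B6E171C.
0x7B6E171C = 2070812444.

2070812444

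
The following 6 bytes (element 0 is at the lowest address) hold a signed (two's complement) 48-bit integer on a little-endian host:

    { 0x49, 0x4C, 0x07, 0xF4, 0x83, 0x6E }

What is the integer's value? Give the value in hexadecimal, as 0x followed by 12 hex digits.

0x6E83F4074C49

Little-endian: lowest address holds the least-significant byte.
Reassemble most-significant byte first: 6E 83 F4 07 4C 49 → 0x6E83F4074C49.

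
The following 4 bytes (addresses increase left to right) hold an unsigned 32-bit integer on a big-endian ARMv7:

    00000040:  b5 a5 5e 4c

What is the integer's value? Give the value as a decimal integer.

3047513676

Big-endian stores the most-significant byte at the lowest address.
The bytes are already most-significant first: 0xB5A55E4C.
0xB5A55E4C = 3047513676.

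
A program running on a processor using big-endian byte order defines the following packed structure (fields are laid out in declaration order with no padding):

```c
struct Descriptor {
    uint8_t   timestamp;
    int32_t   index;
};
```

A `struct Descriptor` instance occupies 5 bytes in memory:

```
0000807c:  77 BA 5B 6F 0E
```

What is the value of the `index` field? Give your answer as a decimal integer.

`index` follows `timestamp` (1 byte), so it starts at byte offset 1 and occupies 4 bytes.
Bytes at offsets 1..4: BA 5B 6F 0E.
In big-endian order the high byte comes first in memory.
The bytes are already most-significant first: 0xBA5B6F0E.
Top bit is set, so as a signed 32-bit value this is 0xBA5B6F0E − 2^32 = -1168412914.

-1168412914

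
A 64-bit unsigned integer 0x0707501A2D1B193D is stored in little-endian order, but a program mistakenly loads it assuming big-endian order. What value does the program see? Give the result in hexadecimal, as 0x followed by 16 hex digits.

0x3D191B2D1A500707

Stored little-endian, the bytes at ascending addresses are 3D 19 1B 2D 1A 50 07 07.
Read back as big-endian, the last byte is least significant, giving 0x3D191B2D1A500707.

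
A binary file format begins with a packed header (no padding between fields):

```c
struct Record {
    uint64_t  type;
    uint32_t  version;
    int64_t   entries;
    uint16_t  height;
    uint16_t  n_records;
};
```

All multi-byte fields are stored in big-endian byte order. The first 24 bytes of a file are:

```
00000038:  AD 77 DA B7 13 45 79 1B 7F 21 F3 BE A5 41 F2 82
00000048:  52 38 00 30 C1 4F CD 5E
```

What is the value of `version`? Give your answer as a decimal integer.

`version` follows `type` (8 bytes), so it starts at byte offset 8 and occupies 4 bytes.
Bytes at offsets 8..11: 7F 21 F3 BE.
Big-endian stores the most-significant byte at the lowest address.
The bytes are already most-significant first: 0x7F21F3BE.
0x7F21F3BE = 2132931518.

2132931518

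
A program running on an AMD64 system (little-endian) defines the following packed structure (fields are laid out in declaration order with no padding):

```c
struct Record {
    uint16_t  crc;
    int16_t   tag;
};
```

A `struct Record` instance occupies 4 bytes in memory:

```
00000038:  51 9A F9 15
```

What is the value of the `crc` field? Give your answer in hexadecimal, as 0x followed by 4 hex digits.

`crc` is the first field, at byte offset 0, occupying 2 bytes.
Bytes at offsets 0..1: 51 9A.
In little-endian order the low byte comes first in memory.
Reassemble most-significant byte first: 9A 51 → 0x9A51.

0x9A51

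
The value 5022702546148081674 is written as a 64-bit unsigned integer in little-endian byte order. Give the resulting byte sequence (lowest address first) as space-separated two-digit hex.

5022702546148081674 in hexadecimal, padded to 64 bits, is 0x45B4395AB39B400A.
Split into bytes (most-significant first): 45 B4 39 5A B3 9B 40 0A.
Little-endian: lowest address holds the least-significant byte.
So at ascending addresses the bytes are 0A 40 9B B3 5A 39 B4 45.

0A 40 9B B3 5A 39 B4 45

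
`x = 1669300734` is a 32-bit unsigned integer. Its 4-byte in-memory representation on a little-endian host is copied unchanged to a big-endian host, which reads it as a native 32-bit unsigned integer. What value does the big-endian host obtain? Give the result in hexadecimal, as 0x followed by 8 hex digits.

1669300734 in 32-bit hexadecimal is 0x637F81FE.
Stored little-endian, the bytes at ascending addresses are FE 81 7F 63.
Read back as big-endian, the last byte is least significant, giving 0xFE817F63.

0xFE817F63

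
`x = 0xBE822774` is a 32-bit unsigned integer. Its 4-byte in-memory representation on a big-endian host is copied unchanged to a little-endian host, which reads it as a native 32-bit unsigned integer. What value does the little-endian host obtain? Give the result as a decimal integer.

1948746430

Stored big-endian, the bytes at ascending addresses are BE 82 27 74.
Read back as little-endian, the first byte is least significant, giving 0x742782BE.
0x742782BE = 1948746430.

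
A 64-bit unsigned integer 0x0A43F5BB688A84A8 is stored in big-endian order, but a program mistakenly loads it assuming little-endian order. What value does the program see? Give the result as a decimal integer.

12142982677732344586

Stored big-endian, the bytes at ascending addresses are 0A 43 F5 BB 68 8A 84 A8.
Read back as little-endian, the first byte is least significant, giving 0xA8848A68BBF5430A.
0xA8848A68BBF5430A = 12142982677732344586.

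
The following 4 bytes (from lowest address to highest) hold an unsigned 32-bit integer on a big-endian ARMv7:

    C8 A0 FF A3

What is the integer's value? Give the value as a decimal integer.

3365994403

Big-endian stores the most-significant byte at the lowest address.
The bytes are already most-significant first: 0xC8A0FFA3.
0xC8A0FFA3 = 3365994403.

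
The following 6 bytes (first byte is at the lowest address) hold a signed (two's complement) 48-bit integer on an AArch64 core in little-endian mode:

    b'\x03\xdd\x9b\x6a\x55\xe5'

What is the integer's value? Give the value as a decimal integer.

-29319953130237

In little-endian order the low byte comes first in memory.
Reassemble most-significant byte first: E5 55 6A 9B DD 03 → 0xE5556A9BDD03.
Top bit is set, so as a signed 48-bit value this is 0xE5556A9BDD03 − 2^48 = -29319953130237.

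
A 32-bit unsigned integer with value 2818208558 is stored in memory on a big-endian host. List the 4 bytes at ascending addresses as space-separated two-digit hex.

A7 FA 73 2E

2818208558 in hexadecimal, padded to 32 bits, is 0xA7FA732E.
Split into bytes (most-significant first): A7 FA 73 2E.
Big-endian: lowest address holds the most-significant byte.
So the memory order matches the most-significant-first order: A7 FA 73 2E.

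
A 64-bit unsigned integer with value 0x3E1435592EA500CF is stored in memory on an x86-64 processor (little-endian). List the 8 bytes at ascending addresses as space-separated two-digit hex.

CF 00 A5 2E 59 35 14 3E

Split into bytes (most-significant first): 3E 14 35 59 2E A5 00 CF.
In little-endian order the low byte comes first in memory.
So at ascending addresses the bytes are CF 00 A5 2E 59 35 14 3E.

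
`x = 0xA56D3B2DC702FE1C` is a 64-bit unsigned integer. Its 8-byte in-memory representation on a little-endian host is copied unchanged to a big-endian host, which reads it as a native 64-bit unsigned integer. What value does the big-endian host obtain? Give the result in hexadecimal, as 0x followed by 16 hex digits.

0x1CFE02C72D3B6DA5

Stored little-endian, the bytes at ascending addresses are 1C FE 02 C7 2D 3B 6D A5.
Read back as big-endian, the last byte is least significant, giving 0x1CFE02C72D3B6DA5.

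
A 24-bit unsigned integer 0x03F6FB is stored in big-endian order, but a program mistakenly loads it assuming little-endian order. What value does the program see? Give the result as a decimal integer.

Stored big-endian, the bytes at ascending addresses are 03 F6 FB.
Read back as little-endian, the first byte is least significant, giving 0xFBF603.
0xFBF603 = 16512515.

16512515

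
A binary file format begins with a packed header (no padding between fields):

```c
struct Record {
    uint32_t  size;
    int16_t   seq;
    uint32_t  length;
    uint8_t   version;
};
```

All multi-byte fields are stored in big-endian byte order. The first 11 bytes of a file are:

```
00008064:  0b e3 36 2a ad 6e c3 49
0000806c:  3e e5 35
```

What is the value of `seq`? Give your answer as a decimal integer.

-21138

`seq` follows `size` (4 bytes), so it starts at byte offset 4 and occupies 2 bytes.
Bytes at offsets 4..5: AD 6E.
Big-endian stores the most-significant byte at the lowest address.
The bytes are already most-significant first: 0xAD6E.
Top bit is set, so as a signed 16-bit value this is 0xAD6E − 2^16 = -21138.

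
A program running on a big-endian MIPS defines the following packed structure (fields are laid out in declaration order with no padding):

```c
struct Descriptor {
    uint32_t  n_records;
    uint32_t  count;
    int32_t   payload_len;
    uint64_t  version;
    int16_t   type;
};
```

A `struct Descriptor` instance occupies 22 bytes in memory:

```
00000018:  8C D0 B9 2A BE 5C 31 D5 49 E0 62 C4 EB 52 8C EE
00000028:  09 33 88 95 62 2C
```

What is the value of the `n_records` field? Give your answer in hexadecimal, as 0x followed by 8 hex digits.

0x8CD0B92A

`n_records` is the first field, at byte offset 0, occupying 4 bytes.
Bytes at offsets 0..3: 8C D0 B9 2A.
Big-endian stores the most-significant byte at the lowest address.
The bytes are already most-significant first: 0x8CD0B92A.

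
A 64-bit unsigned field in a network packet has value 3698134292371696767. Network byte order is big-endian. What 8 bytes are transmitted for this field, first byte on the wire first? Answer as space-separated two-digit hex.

33 52 69 8B 9C 81 6C 7F

3698134292371696767 in hexadecimal, padded to 64 bits, is 0x3352698B9C816C7F.
Split into bytes (most-significant first): 33 52 69 8B 9C 81 6C 7F.
Big-endian stores the most-significant byte at the lowest address.
So the memory order matches the most-significant-first order: 33 52 69 8B 9C 81 6C 7F.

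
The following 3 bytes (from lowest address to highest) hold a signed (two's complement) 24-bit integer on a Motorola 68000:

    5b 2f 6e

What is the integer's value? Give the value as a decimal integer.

5975918

Big-endian stores the most-significant byte at the lowest address.
The bytes are already most-significant first: 0x5B2F6E.
0x5B2F6E = 5975918.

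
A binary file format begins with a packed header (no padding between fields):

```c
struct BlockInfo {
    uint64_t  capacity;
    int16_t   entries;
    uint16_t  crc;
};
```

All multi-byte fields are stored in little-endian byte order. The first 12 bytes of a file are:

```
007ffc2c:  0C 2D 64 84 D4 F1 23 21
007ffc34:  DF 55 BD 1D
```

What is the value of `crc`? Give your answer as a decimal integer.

7613

`crc` follows `capacity` (8 B), `entries` (2 B), so it starts at offset 8 + 2 = 10 and occupies 2 bytes.
Bytes at offsets 10..11: BD 1D.
Little-endian stores the least-significant byte at the lowest address.
Reassemble most-significant byte first: 1D BD → 0x1DBD.
0x1DBD = 7613.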